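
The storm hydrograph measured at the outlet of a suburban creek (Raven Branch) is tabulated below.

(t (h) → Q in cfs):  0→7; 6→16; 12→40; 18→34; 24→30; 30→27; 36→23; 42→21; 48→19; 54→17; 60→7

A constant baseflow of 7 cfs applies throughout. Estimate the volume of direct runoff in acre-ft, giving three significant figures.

Direct-runoff ordinates (Q − Q_b): 0.0, 9.0, 33.0, 27.0, 23.0, 20.0, 16.0, 14.0, 12.0, 10.0, 0.0 cfs.
ΣQ_DR = 164.0 cfs.
With Δt = 6 h = 21600 s, V = ΣQ_DR · Δt = 164.0 × 21600 = 3.54 × 10^6 ft³ = 81.3 acre-ft.

V ≈ 81.3 acre-ft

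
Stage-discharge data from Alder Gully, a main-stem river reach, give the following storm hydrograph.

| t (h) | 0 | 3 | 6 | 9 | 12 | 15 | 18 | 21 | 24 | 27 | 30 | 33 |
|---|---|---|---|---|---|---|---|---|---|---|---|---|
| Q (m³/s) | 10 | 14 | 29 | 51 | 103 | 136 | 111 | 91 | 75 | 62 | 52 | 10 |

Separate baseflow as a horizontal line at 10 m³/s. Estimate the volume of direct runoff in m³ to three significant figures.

Direct-runoff ordinates (Q − Q_b): 0.0, 4.0, 19.0, 41.0, 93.0, 126.0, 101.0, 81.0, 65.0, 52.0, 42.0, 0.0 m³/s.
ΣQ_DR = 624.0 m³/s.
With Δt = 3 h = 10800 s, V = ΣQ_DR · Δt = 624.0 × 10800 = 6.74 × 10^6 m³.

V ≈ 6.74 × 10^6 m³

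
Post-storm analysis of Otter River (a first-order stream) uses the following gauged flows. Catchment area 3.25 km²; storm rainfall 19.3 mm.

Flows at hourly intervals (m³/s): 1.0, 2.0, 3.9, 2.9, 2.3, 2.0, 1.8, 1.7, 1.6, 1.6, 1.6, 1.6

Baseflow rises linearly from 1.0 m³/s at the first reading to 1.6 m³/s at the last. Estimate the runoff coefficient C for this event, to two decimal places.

C ≈ 0.48

ΣQ_DR = 8.400 m³/s; V = ΣQ_DR·Δt = 30240 m³.
Runoff depth d = V / A = 9.305 mm.
C = d / P = 9.305 / 19.3 = 0.48.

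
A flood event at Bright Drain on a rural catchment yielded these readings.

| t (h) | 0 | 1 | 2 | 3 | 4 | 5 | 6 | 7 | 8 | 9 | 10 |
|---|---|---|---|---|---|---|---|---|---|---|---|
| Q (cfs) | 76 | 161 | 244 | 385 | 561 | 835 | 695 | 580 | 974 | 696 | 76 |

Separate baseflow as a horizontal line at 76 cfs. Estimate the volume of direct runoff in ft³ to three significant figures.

V ≈ 1.60 × 10^7 ft³

Direct-runoff ordinates (Q − Q_b): 0.0, 85.0, 168.0, 309.0, 485.0, 759.0, 619.0, 504.0, 898.0, 620.0, 0.0 cfs.
ΣQ_DR = 4447 cfs.
With Δt = 1 h = 3600 s, V = ΣQ_DR · Δt = 4447 × 3600 = 1.60 × 10^7 ft³.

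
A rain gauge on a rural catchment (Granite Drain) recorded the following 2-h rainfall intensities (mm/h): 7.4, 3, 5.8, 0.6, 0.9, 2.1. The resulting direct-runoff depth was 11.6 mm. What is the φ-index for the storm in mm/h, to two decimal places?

φ ≈ 3.70 mm/h

Only the 2 blocks with intensity above φ contribute runoff: 7.4, 5.8 mm/h.
Σ(I−φ)·Δt = d  ⇒  (7.4+5.8 − 2φ)·2 = 11.6
φ = (13.20 − 11.6/2) / 2 = 3.70 mm/h.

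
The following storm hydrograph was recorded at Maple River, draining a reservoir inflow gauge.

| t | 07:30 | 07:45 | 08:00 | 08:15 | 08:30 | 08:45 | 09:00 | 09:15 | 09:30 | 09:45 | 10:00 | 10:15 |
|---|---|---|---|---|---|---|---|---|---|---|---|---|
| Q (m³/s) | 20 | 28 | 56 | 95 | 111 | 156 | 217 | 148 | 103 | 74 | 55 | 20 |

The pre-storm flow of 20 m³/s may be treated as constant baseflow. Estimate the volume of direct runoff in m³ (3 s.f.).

Direct-runoff ordinates (Q − Q_b): 0.0, 8.0, 36.0, 75.0, 91.0, 136.0, 197.0, 128.0, 83.0, 54.0, 35.0, 0.0 m³/s.
ΣQ_DR = 843.0 m³/s.
With Δt = 0.25 h = 900 s, V = ΣQ_DR · Δt = 843.0 × 900 = 7.59 × 10^5 m³.

V ≈ 7.59 × 10^5 m³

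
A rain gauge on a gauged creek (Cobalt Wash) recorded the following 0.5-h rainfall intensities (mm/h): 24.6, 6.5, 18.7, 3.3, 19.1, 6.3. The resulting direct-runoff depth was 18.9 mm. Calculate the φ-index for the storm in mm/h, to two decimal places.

φ ≈ 8.20 mm/h

Only the 3 blocks with intensity above φ contribute runoff: 24.6, 18.7, 19.1 mm/h.
Σ(I−φ)·Δt = d  ⇒  (24.6+18.7+19.1 − 3φ)·0.5 = 18.9
φ = (62.40 − 18.9/0.5) / 3 = 8.20 mm/h.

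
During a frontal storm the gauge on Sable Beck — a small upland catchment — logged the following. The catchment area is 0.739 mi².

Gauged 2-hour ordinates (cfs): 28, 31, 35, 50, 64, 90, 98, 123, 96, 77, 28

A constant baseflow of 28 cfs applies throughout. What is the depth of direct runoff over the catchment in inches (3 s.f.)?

Direct runoff: 0.0, 3.0, 7.0, 22.0, 36.0, 62.0, 70.0, 95.0, 68.0, 49.0, 0.0 cfs; ΣQ_DR = 412.0 cfs.
V = ΣQ_DR · Δt = 412.0 × 7200 s = 2.966 × 10^6 ft³.
Over A = 0.739 mi², depth = V / A = 1.73 in.

d ≈ 1.73 in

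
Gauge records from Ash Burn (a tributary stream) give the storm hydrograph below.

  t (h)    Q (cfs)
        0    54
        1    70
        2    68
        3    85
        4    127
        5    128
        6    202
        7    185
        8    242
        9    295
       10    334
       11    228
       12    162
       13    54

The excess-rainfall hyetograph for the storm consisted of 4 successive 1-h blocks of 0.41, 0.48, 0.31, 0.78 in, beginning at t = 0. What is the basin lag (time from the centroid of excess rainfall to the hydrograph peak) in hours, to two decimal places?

t_L ≈ 7.76 h

Centroid of excess rainfall: t_c = Σ P_i·t̄_i / ΣP_i = 2.2374 h (block centres at 0.5, 1.5, 2.5, 3.5 h).
Hydrograph peak occurs at t = 10 h, so basin lag t_L = 10 − 2.2374 = 7.76 h.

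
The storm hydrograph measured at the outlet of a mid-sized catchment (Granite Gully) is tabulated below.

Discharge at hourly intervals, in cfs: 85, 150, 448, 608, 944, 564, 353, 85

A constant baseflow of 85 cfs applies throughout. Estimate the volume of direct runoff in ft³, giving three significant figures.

V ≈ 9.21 × 10^6 ft³

Direct-runoff ordinates (Q − Q_b): 0.0, 65.0, 363.0, 523.0, 859.0, 479.0, 268.0, 0.0 cfs.
ΣQ_DR = 2557 cfs.
With Δt = 1 h = 3600 s, V = ΣQ_DR · Δt = 2557 × 3600 = 9.21 × 10^6 ft³.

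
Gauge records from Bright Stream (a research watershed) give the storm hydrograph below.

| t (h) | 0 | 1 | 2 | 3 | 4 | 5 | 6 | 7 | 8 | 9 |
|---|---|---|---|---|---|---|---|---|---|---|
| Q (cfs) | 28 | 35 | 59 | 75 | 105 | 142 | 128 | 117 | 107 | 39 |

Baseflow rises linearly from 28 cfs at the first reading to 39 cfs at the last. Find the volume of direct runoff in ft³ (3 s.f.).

V ≈ 1.80 × 10^6 ft³

Direct-runoff ordinates (Q − Q_b): 0.00, 5.78, 28.56, 43.33, 72.11, 107.89, 92.67, 80.44, 69.22, 0.00 cfs.
ΣQ_DR = 500.0 cfs.
With Δt = 1 h = 3600 s, V = ΣQ_DR · Δt = 500.0 × 3600 = 1.80 × 10^6 ft³.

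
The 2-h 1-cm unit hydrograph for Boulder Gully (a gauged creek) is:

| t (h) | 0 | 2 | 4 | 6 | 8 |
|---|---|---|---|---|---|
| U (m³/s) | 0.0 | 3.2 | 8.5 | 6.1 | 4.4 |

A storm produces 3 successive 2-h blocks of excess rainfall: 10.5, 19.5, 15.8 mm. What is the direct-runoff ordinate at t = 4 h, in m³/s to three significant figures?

By discrete convolution, Q_j = Σ (P_i / 10 mm) · U_{j−i}.
At t = 4 h (j=2): Q = (10.5/10)·8.5 + (19.5/10)·3.2 + (15.8/10)·0.0 = 15.2 m³/s.

Q ≈ 15.2 m³/s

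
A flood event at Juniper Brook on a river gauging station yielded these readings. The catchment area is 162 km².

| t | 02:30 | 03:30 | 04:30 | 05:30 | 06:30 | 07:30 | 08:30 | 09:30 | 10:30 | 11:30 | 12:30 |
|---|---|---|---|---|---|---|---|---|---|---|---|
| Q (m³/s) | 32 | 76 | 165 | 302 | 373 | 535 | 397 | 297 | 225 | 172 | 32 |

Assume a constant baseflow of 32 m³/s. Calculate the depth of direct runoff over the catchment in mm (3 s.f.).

Direct runoff: 0.0, 44.0, 133.0, 270.0, 341.0, 503.0, 365.0, 265.0, 193.0, 140.0, 0.0 m³/s; ΣQ_DR = 2254 m³/s.
V = ΣQ_DR · Δt = 2254 × 3600 s = 8.114 × 10^6 m³.
Over A = 162 km², depth = V / A = 50.1 mm.

d ≈ 50.1 mm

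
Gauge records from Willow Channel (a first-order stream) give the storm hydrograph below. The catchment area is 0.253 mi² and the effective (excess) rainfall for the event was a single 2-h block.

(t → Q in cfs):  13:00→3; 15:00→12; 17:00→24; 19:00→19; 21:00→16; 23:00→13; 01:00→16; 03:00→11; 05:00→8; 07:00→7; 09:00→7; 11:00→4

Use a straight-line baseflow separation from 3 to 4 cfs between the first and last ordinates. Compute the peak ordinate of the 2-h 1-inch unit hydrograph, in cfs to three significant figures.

Direct runoff: 0.00, 8.91, 20.82, 15.73, 12.64, 9.55, 12.45, 7.36, 4.27, 3.18, 3.09, 0.00 cfs; ΣQ_DR = 98.00 cfs, peak = 20.82 cfs.
Runoff depth d = ΣQ_DR·Δt / A = 98.00 × 7200 / (0.253 mi²) = 1.200 in.
The 1-inch UH is the DRH scaled by (1 in)/d, so U_p = 20.82 × 1/1.200 = 17.3 cfs.

U_p ≈ 17.3 cfs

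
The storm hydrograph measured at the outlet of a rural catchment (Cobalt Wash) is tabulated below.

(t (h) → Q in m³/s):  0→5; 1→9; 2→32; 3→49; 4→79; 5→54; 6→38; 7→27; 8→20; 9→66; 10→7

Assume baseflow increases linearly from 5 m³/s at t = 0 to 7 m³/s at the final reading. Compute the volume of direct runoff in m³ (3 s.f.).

V ≈ 1.15 × 10^6 m³

Direct-runoff ordinates (Q − Q_b): 0.00, 3.80, 26.60, 43.40, 73.20, 48.00, 31.80, 20.60, 13.40, 59.20, 0.00 m³/s.
ΣQ_DR = 320.0 m³/s.
With Δt = 1 h = 3600 s, V = ΣQ_DR · Δt = 320.0 × 3600 = 1.15 × 10^6 m³.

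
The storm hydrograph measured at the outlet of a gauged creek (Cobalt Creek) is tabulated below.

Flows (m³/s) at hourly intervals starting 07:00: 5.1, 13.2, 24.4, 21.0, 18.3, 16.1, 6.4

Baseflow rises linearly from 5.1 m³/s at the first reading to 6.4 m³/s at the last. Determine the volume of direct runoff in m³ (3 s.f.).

V ≈ 2.31 × 10^5 m³

Direct-runoff ordinates (Q − Q_b): 0.00, 7.88, 18.87, 15.25, 12.33, 9.92, 0.00 m³/s.
ΣQ_DR = 64.25 m³/s.
With Δt = 1 h = 3600 s, V = ΣQ_DR · Δt = 64.25 × 3600 = 2.31 × 10^5 m³.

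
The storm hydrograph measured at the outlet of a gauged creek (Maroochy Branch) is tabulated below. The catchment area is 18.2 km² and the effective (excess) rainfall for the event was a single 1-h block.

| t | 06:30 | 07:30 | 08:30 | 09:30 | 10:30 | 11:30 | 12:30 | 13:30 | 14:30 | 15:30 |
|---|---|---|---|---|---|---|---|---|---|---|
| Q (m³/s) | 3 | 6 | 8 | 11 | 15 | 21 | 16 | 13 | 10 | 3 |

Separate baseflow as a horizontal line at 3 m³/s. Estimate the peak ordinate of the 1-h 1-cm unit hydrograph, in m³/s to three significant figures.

U_p ≈ 12.0 m³/s

Direct runoff: 0.0, 3.0, 5.0, 8.0, 12.0, 18.0, 13.0, 10.0, 7.0, 0.0 m³/s; ΣQ_DR = 76.00 m³/s, peak = 18.0 m³/s.
Runoff depth d = ΣQ_DR·Δt / A = 76.00 × 3600 / (18.2 km²) = 15.03 mm.
The 1-cm UH is the DRH scaled by (10 mm)/d, so U_p = 18.0 × 10/15.03 = 12.0 m³/s.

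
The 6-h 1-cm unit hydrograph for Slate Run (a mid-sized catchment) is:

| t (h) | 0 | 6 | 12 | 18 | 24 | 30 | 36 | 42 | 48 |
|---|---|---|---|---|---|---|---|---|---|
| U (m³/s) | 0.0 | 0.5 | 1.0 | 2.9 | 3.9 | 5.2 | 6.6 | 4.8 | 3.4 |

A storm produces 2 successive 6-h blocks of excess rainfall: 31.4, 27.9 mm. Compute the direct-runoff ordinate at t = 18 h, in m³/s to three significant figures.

By discrete convolution, Q_j = Σ (P_i / 10 mm) · U_{j−i}.
At t = 18 h (j=3): Q = (31.4/10)·2.9 + (27.9/10)·1.0 = 11.9 m³/s.

Q ≈ 11.9 m³/s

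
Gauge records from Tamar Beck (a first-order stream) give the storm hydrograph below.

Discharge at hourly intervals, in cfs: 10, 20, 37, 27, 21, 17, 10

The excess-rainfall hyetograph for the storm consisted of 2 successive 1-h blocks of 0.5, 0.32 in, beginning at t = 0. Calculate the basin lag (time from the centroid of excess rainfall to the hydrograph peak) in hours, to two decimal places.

t_L ≈ 1.11 h

Centroid of excess rainfall: t_c = Σ P_i·t̄_i / ΣP_i = 0.8902 h (block centres at 0.5, 1.5 h).
Hydrograph peak occurs at t = 2 h, so basin lag t_L = 2 − 0.8902 = 1.11 h.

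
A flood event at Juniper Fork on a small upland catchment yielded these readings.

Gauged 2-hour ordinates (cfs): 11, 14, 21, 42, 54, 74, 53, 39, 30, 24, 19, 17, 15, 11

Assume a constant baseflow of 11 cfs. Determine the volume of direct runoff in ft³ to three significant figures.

V ≈ 1.94 × 10^6 ft³

Direct-runoff ordinates (Q − Q_b): 0.0, 3.0, 10.0, 31.0, 43.0, 63.0, 42.0, 28.0, 19.0, 13.0, 8.0, 6.0, 4.0, 0.0 cfs.
ΣQ_DR = 270.0 cfs.
With Δt = 2 h = 7200 s, V = ΣQ_DR · Δt = 270.0 × 7200 = 1.94 × 10^6 ft³.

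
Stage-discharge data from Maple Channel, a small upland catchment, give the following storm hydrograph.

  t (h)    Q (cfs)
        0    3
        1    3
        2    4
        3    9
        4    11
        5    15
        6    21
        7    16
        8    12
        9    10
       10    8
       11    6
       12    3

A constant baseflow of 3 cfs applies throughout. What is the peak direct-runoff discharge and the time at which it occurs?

Q_p = 18.0 cfs at t = 6 h

Subtracting baseflow gives direct-runoff ordinates: 0.0, 0.0, 1.0, 6.0, 8.0, 12.0, 18.0, 13.0, 9.0, 7.0, 5.0, 3.0, 0.0 cfs.
The maximum is 18.0 cfs, occurring at the reading for t = 6 h.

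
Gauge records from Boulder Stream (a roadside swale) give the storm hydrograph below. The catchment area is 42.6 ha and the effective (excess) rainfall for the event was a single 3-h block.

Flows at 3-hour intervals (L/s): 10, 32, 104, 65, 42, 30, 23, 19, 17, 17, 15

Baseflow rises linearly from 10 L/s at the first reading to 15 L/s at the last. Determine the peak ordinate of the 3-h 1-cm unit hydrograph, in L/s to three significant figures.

Direct runoff: 0.00, 21.50, 93.00, 53.50, 30.00, 17.50, 10.00, 5.50, 3.00, 2.50, 0.00 L/s; ΣQ_DR = 236.5 L/s, peak = 93.00 L/s.
Runoff depth d = ΣQ_DR·Δt / A = 236.5 × 10800 / (42.6 ha) = 5.996 mm.
The 1-cm UH is the DRH scaled by (10 mm)/d, so U_p = 93.00 × 10/5.996 = 155 L/s.

U_p ≈ 155 L/s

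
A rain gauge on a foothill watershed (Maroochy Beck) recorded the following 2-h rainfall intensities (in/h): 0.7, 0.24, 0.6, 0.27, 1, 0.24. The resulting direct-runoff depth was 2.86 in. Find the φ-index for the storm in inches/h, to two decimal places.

φ ≈ 0.29 in/h

Only the 3 blocks with intensity above φ contribute runoff: 0.7, 0.6, 1 in/h.
Σ(I−φ)·Δt = d  ⇒  (0.7+0.6+1 − 3φ)·2 = 2.86
φ = (2.300 − 2.86/2) / 3 = 0.29 in/h.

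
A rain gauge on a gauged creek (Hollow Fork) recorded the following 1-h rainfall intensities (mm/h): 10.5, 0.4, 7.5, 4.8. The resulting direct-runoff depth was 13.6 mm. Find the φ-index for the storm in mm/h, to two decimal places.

φ ≈ 3.07 mm/h

Only the 3 blocks with intensity above φ contribute runoff: 10.5, 7.5, 4.8 mm/h.
Σ(I−φ)·Δt = d  ⇒  (10.5+7.5+4.8 − 3φ)·1 = 13.6
φ = (22.80 − 13.6/1) / 3 = 3.07 mm/h.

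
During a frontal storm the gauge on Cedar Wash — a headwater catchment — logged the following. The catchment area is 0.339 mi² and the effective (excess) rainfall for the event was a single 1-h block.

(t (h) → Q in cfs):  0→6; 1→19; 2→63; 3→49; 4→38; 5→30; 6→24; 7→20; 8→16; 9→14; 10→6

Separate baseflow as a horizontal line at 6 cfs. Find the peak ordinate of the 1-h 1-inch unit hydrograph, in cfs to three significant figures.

U_p ≈ 56.9 cfs

Direct runoff: 0.0, 13.0, 57.0, 43.0, 32.0, 24.0, 18.0, 14.0, 10.0, 8.0, 0.0 cfs; ΣQ_DR = 219.0 cfs, peak = 57.0 cfs.
Runoff depth d = ΣQ_DR·Δt / A = 219.0 × 3600 / (0.339 mi²) = 1.001 in.
The 1-inch UH is the DRH scaled by (1 in)/d, so U_p = 57.0 × 1/1.001 = 56.9 cfs.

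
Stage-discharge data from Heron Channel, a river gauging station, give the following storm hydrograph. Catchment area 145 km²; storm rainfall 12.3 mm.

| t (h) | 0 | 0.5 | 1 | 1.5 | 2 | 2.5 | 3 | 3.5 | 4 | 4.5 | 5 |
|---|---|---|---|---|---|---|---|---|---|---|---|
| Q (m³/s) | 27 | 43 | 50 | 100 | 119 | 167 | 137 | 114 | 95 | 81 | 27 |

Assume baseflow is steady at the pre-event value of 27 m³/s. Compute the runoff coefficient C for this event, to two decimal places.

C ≈ 0.67

ΣQ_DR = 663.0 m³/s; V = ΣQ_DR·Δt = 1.193 × 10^6 m³.
Runoff depth d = V / A = 8.230 mm.
C = d / P = 8.230 / 12.3 = 0.67.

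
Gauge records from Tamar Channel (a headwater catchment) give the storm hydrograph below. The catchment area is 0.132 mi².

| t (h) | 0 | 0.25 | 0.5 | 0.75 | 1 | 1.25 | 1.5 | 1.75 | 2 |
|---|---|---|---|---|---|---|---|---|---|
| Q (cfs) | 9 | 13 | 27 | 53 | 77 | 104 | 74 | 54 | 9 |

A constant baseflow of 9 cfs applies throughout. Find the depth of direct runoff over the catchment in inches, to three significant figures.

d ≈ 0.995 in

Direct runoff: 0.0, 4.0, 18.0, 44.0, 68.0, 95.0, 65.0, 45.0, 0.0 cfs; ΣQ_DR = 339.0 cfs.
V = ΣQ_DR · Δt = 339.0 × 900 s = 3.051 × 10^5 ft³.
Over A = 0.132 mi², depth = V / A = 0.995 in.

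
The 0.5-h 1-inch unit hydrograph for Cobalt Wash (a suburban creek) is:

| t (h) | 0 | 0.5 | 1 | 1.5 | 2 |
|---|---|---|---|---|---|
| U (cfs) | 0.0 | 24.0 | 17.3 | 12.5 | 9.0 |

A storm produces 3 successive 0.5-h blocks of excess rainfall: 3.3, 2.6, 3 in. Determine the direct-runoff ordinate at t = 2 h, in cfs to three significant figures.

By discrete convolution, Q_j = Σ (P_i / 1 in) · U_{j−i}.
At t = 2 h (j=4): Q = (3.3/1)·9.0 + (2.6/1)·12.5 + (3/1)·17.3 = 114 cfs.

Q ≈ 114 cfs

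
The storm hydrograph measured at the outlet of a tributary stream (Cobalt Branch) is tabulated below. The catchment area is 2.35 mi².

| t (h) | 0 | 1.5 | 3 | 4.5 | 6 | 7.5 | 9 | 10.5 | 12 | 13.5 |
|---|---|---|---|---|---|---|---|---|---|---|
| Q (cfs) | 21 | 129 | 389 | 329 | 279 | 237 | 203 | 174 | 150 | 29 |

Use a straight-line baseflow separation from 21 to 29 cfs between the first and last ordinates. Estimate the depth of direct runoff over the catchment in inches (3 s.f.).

d ≈ 1.67 in

Direct runoff: 0.00, 107.11, 366.22, 305.33, 254.44, 211.56, 176.67, 146.78, 121.89, 0.00 cfs; ΣQ_DR = 1690 cfs.
V = ΣQ_DR · Δt = 1690 × 5400 s = 9.126 × 10^6 ft³.
Over A = 2.35 mi², depth = V / A = 1.67 in.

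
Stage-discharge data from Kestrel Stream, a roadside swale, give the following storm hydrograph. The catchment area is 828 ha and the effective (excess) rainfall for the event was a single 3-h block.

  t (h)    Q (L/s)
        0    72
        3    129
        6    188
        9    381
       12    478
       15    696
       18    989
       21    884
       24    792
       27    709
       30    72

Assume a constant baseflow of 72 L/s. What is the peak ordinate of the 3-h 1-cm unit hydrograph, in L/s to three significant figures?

Direct runoff: 0.0, 57.0, 116.0, 309.0, 406.0, 624.0, 917.0, 812.0, 720.0, 637.0, 0.0 L/s; ΣQ_DR = 4598 L/s, peak = 917.0 L/s.
Runoff depth d = ΣQ_DR·Δt / A = 4598 × 10800 / (828 ha) = 5.997 mm.
The 1-cm UH is the DRH scaled by (10 mm)/d, so U_p = 917.0 × 10/5.997 = 1530 L/s.

U_p ≈ 1530 L/s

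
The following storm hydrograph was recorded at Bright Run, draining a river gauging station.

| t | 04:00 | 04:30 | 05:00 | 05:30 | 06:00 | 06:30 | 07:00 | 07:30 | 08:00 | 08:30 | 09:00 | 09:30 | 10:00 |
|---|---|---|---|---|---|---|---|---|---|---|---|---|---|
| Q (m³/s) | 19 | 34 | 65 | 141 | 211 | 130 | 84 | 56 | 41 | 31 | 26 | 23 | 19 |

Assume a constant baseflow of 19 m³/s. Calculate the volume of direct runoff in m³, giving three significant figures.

Direct-runoff ordinates (Q − Q_b): 0.0, 15.0, 46.0, 122.0, 192.0, 111.0, 65.0, 37.0, 22.0, 12.0, 7.0, 4.0, 0.0 m³/s.
ΣQ_DR = 633.0 m³/s.
With Δt = 0.5 h = 1800 s, V = ΣQ_DR · Δt = 633.0 × 1800 = 1.14 × 10^6 m³.

V ≈ 1.14 × 10^6 m³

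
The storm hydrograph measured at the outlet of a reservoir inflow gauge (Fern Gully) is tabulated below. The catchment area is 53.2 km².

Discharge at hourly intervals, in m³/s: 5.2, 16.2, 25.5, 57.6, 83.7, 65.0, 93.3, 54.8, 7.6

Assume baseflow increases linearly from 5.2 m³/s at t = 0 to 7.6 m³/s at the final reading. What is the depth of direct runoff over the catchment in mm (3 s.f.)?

Direct runoff: 0.00, 10.70, 19.70, 51.50, 77.30, 58.30, 86.30, 47.50, 0.00 m³/s; ΣQ_DR = 351.3 m³/s.
V = ΣQ_DR · Δt = 351.3 × 3600 s = 1.265 × 10^6 m³.
Over A = 53.2 km², depth = V / A = 23.8 mm.

d ≈ 23.8 mm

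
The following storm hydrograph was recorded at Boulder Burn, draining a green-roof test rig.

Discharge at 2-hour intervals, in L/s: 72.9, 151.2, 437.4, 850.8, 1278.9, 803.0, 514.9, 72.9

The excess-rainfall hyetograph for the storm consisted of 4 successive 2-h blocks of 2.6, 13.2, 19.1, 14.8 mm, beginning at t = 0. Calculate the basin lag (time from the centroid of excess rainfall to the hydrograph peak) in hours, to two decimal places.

t_L ≈ 3.14 h

Centroid of excess rainfall: t_c = Σ P_i·t̄_i / ΣP_i = 4.8551 h (block centres at 1, 3, 5, 7 h).
Hydrograph peak occurs at t = 8 h, so basin lag t_L = 8 − 4.8551 = 3.14 h.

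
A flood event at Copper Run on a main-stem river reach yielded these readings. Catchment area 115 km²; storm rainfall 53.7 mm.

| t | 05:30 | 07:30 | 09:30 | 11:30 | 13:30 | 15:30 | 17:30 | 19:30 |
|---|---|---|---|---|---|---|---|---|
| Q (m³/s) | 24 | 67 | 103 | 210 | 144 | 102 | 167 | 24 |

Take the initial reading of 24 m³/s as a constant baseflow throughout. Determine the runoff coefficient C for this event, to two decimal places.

C ≈ 0.76

ΣQ_DR = 649.0 m³/s; V = ΣQ_DR·Δt = 4.673 × 10^6 m³.
Runoff depth d = V / A = 40.63 mm.
C = d / P = 40.63 / 53.7 = 0.76.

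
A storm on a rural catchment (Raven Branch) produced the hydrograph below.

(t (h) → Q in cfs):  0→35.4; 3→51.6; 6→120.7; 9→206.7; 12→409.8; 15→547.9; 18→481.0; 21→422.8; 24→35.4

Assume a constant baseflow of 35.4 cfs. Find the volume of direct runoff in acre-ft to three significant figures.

V ≈ 494 acre-ft

Direct-runoff ordinates (Q − Q_b): 0.0, 16.2, 85.3, 171.3, 374.4, 512.5, 445.6, 387.4, 0.0 cfs.
ΣQ_DR = 1993 cfs.
With Δt = 3 h = 10800 s, V = ΣQ_DR · Δt = 1993 × 10800 = 2.15 × 10^7 ft³ = 494 acre-ft.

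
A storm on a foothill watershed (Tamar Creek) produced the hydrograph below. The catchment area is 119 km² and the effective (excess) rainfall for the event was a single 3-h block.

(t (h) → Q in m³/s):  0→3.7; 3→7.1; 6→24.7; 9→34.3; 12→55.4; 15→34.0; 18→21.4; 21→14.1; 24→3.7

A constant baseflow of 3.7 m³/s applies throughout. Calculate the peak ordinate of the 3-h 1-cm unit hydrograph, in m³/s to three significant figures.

U_p ≈ 34.5 m³/s

Direct runoff: 0.0, 3.4, 21.0, 30.6, 51.7, 30.3, 17.7, 10.4, 0.0 m³/s; ΣQ_DR = 165.1 m³/s, peak = 51.7 m³/s.
Runoff depth d = ΣQ_DR·Δt / A = 165.1 × 10800 / (119 km²) = 14.98 mm.
The 1-cm UH is the DRH scaled by (10 mm)/d, so U_p = 51.7 × 10/14.98 = 34.5 m³/s.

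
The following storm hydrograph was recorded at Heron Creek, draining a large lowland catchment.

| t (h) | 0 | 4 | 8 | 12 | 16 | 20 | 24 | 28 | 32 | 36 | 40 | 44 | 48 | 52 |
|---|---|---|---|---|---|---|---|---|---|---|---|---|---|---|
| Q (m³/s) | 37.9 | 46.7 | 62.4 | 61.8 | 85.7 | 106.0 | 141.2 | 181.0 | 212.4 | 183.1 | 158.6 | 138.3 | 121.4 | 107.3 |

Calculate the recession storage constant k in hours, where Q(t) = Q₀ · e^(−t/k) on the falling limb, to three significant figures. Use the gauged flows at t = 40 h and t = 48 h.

k ≈ 29.9 h

On the falling limb, Q drops from 158.6 to 121.4 m³/s between t = 40 h and t = 48 h (Δt = 8 h).
k = −Δt / ln(Q₂/Q₁) = −8 / ln(121.4/158.6) = 29.9 h.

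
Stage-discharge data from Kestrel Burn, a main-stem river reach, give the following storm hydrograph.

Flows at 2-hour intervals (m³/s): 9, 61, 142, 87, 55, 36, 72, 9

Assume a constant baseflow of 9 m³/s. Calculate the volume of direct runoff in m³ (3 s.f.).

V ≈ 2.87 × 10^6 m³

Direct-runoff ordinates (Q − Q_b): 0.0, 52.0, 133.0, 78.0, 46.0, 27.0, 63.0, 0.0 m³/s.
ΣQ_DR = 399.0 m³/s.
With Δt = 2 h = 7200 s, V = ΣQ_DR · Δt = 399.0 × 7200 = 2.87 × 10^6 m³.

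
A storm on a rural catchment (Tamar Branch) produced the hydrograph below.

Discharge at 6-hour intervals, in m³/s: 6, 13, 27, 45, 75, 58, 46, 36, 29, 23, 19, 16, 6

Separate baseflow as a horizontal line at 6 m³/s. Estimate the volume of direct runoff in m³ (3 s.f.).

V ≈ 6.93 × 10^6 m³

Direct-runoff ordinates (Q − Q_b): 0.0, 7.0, 21.0, 39.0, 69.0, 52.0, 40.0, 30.0, 23.0, 17.0, 13.0, 10.0, 0.0 m³/s.
ΣQ_DR = 321.0 m³/s.
With Δt = 6 h = 21600 s, V = ΣQ_DR · Δt = 321.0 × 21600 = 6.93 × 10^6 m³.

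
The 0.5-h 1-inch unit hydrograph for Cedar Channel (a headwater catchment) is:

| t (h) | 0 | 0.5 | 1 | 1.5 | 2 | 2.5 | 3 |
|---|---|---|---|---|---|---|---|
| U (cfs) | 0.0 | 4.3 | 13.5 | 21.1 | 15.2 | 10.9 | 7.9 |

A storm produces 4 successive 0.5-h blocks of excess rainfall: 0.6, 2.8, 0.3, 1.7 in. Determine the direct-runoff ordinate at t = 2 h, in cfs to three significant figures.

By discrete convolution, Q_j = Σ (P_i / 1 in) · U_{j−i}.
At t = 2 h (j=4): Q = (0.6/1)·15.2 + (2.8/1)·21.1 + (0.3/1)·13.5 + (1.7/1)·4.3 = 79.6 cfs.

Q ≈ 79.6 cfs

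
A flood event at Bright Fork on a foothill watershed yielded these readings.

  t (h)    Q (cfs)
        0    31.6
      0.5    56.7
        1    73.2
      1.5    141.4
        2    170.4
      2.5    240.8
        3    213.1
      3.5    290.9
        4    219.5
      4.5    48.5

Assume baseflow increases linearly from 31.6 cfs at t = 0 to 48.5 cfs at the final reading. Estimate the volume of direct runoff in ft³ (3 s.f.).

V ≈ 1.95 × 10^6 ft³

Direct-runoff ordinates (Q − Q_b): 0.00, 23.22, 37.84, 104.17, 131.29, 199.81, 170.23, 246.16, 172.88, 0.00 cfs.
ΣQ_DR = 1086 cfs.
With Δt = 0.5 h = 1800 s, V = ΣQ_DR · Δt = 1086 × 1800 = 1.95 × 10^6 ft³.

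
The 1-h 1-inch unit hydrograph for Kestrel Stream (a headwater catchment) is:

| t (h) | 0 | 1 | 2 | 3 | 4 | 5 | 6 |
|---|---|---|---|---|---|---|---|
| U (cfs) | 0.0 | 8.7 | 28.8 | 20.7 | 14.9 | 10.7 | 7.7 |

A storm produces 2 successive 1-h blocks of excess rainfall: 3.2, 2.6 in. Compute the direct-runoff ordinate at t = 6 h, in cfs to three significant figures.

By discrete convolution, Q_j = Σ (P_i / 1 in) · U_{j−i}.
At t = 6 h (j=6): Q = (3.2/1)·7.7 + (2.6/1)·10.7 = 52.5 cfs.

Q ≈ 52.5 cfs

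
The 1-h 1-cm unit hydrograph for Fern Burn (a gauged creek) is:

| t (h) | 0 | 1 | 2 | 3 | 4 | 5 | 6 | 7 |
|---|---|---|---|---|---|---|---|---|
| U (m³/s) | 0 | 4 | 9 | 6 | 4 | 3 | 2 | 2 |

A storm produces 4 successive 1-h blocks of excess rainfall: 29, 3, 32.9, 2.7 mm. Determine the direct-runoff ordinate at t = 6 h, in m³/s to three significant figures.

By discrete convolution, Q_j = Σ (P_i / 10 mm) · U_{j−i}.
At t = 6 h (j=6): Q = (29/10)·2 + (3/10)·3 + (32.9/10)·4 + (2.7/10)·6 = 21.5 m³/s.

Q ≈ 21.5 m³/s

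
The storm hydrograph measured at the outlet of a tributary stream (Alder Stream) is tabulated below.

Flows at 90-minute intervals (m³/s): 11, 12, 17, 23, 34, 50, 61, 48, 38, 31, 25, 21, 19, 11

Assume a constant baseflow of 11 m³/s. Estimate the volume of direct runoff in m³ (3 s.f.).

Direct-runoff ordinates (Q − Q_b): 0.0, 1.0, 6.0, 12.0, 23.0, 39.0, 50.0, 37.0, 27.0, 20.0, 14.0, 10.0, 8.0, 0.0 m³/s.
ΣQ_DR = 247.0 m³/s.
With Δt = 1.5 h = 5400 s, V = ΣQ_DR · Δt = 247.0 × 5400 = 1.33 × 10^6 m³.

V ≈ 1.33 × 10^6 m³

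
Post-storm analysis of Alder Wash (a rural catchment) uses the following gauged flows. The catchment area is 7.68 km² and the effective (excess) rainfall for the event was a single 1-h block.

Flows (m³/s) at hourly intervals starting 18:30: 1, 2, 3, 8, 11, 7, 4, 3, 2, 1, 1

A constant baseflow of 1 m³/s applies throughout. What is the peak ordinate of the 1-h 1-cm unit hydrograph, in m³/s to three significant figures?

U_p ≈ 6.67 m³/s

Direct runoff: 0.0, 1.0, 2.0, 7.0, 10.0, 6.0, 3.0, 2.0, 1.0, 0.0, 0.0 m³/s; ΣQ_DR = 32.00 m³/s, peak = 10.0 m³/s.
Runoff depth d = ΣQ_DR·Δt / A = 32.00 × 3600 / (7.68 km²) = 15.00 mm.
The 1-cm UH is the DRH scaled by (10 mm)/d, so U_p = 10.0 × 10/15.00 = 6.67 m³/s.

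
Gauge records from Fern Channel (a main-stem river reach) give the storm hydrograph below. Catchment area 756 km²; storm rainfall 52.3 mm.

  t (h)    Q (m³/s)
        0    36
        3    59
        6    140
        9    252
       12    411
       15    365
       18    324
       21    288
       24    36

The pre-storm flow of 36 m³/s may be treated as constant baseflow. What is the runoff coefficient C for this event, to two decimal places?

C ≈ 0.43

ΣQ_DR = 1587 m³/s; V = ΣQ_DR·Δt = 1.714 × 10^7 m³.
Runoff depth d = V / A = 22.67 mm.
C = d / P = 22.67 / 52.3 = 0.43.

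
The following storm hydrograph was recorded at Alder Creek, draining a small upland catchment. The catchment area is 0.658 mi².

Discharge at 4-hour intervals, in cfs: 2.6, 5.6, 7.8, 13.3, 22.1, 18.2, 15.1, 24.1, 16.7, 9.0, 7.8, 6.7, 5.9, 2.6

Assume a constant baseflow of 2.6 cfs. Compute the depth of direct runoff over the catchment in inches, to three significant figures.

Direct runoff: 0.0, 3.0, 5.2, 10.7, 19.5, 15.6, 12.5, 21.5, 14.1, 6.4, 5.2, 4.1, 3.3, 0.0 cfs; ΣQ_DR = 121.1 cfs.
V = ΣQ_DR · Δt = 121.1 × 14400 s = 1.744 × 10^6 ft³.
Over A = 0.658 mi², depth = V / A = 1.14 in.

d ≈ 1.14 in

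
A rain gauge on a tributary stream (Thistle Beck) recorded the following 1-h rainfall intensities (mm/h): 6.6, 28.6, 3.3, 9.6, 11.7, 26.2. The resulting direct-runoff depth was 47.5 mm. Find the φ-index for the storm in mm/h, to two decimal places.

Only the 4 blocks with intensity above φ contribute runoff: 28.6, 9.6, 11.7, 26.2 mm/h.
Σ(I−φ)·Δt = d  ⇒  (28.6+9.6+11.7+26.2 − 4φ)·1 = 47.5
φ = (76.10 − 47.5/1) / 4 = 7.15 mm/h.

φ ≈ 7.15 mm/h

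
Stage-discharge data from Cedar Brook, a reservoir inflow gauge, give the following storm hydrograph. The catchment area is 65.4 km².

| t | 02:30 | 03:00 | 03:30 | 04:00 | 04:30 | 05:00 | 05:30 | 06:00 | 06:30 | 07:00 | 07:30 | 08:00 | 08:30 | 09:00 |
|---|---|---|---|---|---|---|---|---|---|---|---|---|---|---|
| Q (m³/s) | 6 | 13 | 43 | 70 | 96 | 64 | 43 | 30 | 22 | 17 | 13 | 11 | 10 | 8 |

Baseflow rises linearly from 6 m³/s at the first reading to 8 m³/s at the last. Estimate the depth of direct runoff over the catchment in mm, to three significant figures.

Direct runoff: 0.00, 6.85, 36.69, 63.54, 89.38, 57.23, 36.08, 22.92, 14.77, 9.62, 5.46, 3.31, 2.15, 0.00 m³/s; ΣQ_DR = 348.0 m³/s.
V = ΣQ_DR · Δt = 348.0 × 1800 s = 6.264 × 10^5 m³.
Over A = 65.4 km², depth = V / A = 9.58 mm.

d ≈ 9.58 mm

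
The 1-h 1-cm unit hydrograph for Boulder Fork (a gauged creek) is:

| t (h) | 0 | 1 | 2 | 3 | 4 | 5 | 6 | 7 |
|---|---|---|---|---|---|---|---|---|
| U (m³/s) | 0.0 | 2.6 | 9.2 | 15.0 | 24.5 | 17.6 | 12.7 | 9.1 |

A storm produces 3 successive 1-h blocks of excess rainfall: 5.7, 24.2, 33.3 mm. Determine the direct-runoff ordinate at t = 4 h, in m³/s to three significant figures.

Q ≈ 80.9 m³/s

By discrete convolution, Q_j = Σ (P_i / 10 mm) · U_{j−i}.
At t = 4 h (j=4): Q = (5.7/10)·24.5 + (24.2/10)·15.0 + (33.3/10)·9.2 = 80.9 m³/s.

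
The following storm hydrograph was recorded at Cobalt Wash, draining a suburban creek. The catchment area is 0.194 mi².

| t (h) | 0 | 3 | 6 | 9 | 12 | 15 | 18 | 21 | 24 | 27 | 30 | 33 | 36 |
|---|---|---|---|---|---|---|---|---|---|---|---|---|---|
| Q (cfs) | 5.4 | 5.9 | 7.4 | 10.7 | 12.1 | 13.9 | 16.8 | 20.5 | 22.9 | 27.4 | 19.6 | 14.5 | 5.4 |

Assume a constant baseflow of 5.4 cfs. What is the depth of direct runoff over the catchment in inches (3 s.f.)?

Direct runoff: 0.0, 0.5, 2.0, 5.3, 6.7, 8.5, 11.4, 15.1, 17.5, 22.0, 14.2, 9.1, 0.0 cfs; ΣQ_DR = 112.3 cfs.
V = ΣQ_DR · Δt = 112.3 × 10800 s = 1.213 × 10^6 ft³.
Over A = 0.194 mi², depth = V / A = 2.69 in.

d ≈ 2.69 in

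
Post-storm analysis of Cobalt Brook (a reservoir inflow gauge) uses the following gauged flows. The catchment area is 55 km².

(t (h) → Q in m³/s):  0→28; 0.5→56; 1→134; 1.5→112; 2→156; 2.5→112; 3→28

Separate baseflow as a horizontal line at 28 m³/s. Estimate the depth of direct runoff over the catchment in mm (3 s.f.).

Direct runoff: 0.0, 28.0, 106.0, 84.0, 128.0, 84.0, 0.0 m³/s; ΣQ_DR = 430.0 m³/s.
V = ΣQ_DR · Δt = 430.0 × 1800 s = 7.740 × 10^5 m³.
Over A = 55 km², depth = V / A = 14.1 mm.

d ≈ 14.1 mm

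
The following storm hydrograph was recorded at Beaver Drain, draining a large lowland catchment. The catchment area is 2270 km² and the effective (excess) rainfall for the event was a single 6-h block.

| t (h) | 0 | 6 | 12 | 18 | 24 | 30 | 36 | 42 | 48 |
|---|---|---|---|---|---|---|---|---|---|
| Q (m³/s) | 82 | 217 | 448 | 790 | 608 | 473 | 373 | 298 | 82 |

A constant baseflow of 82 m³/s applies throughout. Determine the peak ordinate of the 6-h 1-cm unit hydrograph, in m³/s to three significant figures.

Direct runoff: 0.0, 135.0, 366.0, 708.0, 526.0, 391.0, 291.0, 216.0, 0.0 m³/s; ΣQ_DR = 2633 m³/s, peak = 708.0 m³/s.
Runoff depth d = ΣQ_DR·Δt / A = 2633 × 21600 / (2270 km²) = 25.05 mm.
The 1-cm UH is the DRH scaled by (10 mm)/d, so U_p = 708.0 × 10/25.05 = 283 m³/s.

U_p ≈ 283 m³/s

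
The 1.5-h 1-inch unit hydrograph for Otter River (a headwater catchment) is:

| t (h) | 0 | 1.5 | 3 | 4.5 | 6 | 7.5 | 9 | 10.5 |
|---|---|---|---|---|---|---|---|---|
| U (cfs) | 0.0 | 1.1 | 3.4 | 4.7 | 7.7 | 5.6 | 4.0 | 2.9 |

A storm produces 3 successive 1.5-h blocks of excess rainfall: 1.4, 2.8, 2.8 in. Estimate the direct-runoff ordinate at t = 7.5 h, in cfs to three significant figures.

By discrete convolution, Q_j = Σ (P_i / 1 in) · U_{j−i}.
At t = 7.5 h (j=5): Q = (1.4/1)·5.6 + (2.8/1)·7.7 + (2.8/1)·4.7 = 42.6 cfs.

Q ≈ 42.6 cfs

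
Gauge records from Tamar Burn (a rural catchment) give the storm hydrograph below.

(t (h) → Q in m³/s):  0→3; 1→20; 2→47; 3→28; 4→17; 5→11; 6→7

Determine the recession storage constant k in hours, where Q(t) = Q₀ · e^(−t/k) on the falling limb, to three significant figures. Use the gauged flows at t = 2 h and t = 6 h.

k ≈ 2.10 h

On the falling limb, Q drops from 47 to 7 m³/s between t = 2 h and t = 6 h (Δt = 4 h).
k = −Δt / ln(Q₂/Q₁) = −4 / ln(7/47) = 2.10 h.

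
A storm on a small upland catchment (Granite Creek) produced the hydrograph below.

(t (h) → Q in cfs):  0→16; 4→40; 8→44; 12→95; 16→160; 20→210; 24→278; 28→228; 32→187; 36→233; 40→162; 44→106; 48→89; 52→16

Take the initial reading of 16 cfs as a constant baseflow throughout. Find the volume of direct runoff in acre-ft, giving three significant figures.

Direct-runoff ordinates (Q − Q_b): 0.0, 24.0, 28.0, 79.0, 144.0, 194.0, 262.0, 212.0, 171.0, 217.0, 146.0, 90.0, 73.0, 0.0 cfs.
ΣQ_DR = 1640 cfs.
With Δt = 4 h = 14400 s, V = ΣQ_DR · Δt = 1640 × 14400 = 2.36 × 10^7 ft³ = 542 acre-ft.

V ≈ 542 acre-ft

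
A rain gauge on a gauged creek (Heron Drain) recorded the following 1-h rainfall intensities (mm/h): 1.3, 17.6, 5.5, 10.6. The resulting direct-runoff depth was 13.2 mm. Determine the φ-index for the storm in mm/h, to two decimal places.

φ ≈ 7.50 mm/h

Only the 2 blocks with intensity above φ contribute runoff: 17.6, 10.6 mm/h.
Σ(I−φ)·Δt = d  ⇒  (17.6+10.6 − 2φ)·1 = 13.2
φ = (28.20 − 13.2/1) / 2 = 7.50 mm/h.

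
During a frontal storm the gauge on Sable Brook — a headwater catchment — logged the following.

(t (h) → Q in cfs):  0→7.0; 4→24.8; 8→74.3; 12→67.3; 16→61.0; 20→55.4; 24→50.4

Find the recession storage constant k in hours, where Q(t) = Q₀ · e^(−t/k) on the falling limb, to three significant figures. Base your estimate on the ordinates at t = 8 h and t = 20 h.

k ≈ 40.9 h

On the falling limb, Q drops from 74.3 to 55.4 cfs between t = 8 h and t = 20 h (Δt = 12 h).
k = −Δt / ln(Q₂/Q₁) = −12 / ln(55.4/74.3) = 40.9 h.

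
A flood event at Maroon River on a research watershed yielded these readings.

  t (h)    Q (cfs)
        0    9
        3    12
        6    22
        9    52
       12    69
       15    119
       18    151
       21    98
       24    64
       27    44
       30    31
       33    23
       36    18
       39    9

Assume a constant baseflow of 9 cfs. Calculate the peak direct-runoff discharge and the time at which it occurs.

Q_p = 142.0 cfs at t = 18 h

Subtracting baseflow gives direct-runoff ordinates: 0.0, 3.0, 13.0, 43.0, 60.0, 110.0, 142.0, 89.0, 55.0, 35.0, 22.0, 14.0, 9.0, 0.0 cfs.
The maximum is 142.0 cfs, occurring at the reading for t = 18 h.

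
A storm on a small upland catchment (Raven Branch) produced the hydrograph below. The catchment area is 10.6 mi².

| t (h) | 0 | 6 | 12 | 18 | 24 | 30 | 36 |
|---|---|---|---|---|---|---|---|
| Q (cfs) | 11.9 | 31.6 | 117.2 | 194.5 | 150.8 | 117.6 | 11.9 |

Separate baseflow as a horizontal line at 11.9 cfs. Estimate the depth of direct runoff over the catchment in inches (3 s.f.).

d ≈ 0.484 in

Direct runoff: 0.0, 19.7, 105.3, 182.6, 138.9, 105.7, 0.0 cfs; ΣQ_DR = 552.2 cfs.
V = ΣQ_DR · Δt = 552.2 × 21600 s = 1.193 × 10^7 ft³.
Over A = 10.6 mi², depth = V / A = 0.484 in.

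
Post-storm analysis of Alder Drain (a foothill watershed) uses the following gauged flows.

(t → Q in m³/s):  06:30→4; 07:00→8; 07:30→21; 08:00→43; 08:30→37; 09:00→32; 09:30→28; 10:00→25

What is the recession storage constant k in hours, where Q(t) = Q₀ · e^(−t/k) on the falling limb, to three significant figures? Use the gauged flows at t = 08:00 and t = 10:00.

k ≈ 3.69 h

On the falling limb, Q drops from 43 to 25 m³/s between t = 08:00 and t = 10:00 (Δt = 2 h).
k = −Δt / ln(Q₂/Q₁) = −2 / ln(25/43) = 3.69 h.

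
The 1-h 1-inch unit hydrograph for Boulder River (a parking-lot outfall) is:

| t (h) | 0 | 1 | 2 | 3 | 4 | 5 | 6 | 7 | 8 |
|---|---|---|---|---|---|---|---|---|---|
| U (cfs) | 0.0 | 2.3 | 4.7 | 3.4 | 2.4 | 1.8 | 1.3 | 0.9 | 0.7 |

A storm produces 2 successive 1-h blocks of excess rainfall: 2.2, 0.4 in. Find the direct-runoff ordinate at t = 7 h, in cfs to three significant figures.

By discrete convolution, Q_j = Σ (P_i / 1 in) · U_{j−i}.
At t = 7 h (j=7): Q = (2.2/1)·0.9 + (0.4/1)·1.3 = 2.50 cfs.

Q ≈ 2.50 cfs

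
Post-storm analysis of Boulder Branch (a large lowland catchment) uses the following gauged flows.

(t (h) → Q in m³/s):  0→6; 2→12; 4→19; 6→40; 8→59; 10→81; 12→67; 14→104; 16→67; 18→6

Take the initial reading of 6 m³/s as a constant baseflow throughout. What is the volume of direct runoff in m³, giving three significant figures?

Direct-runoff ordinates (Q − Q_b): 0.0, 6.0, 13.0, 34.0, 53.0, 75.0, 61.0, 98.0, 61.0, 0.0 m³/s.
ΣQ_DR = 401.0 m³/s.
With Δt = 2 h = 7200 s, V = ΣQ_DR · Δt = 401.0 × 7200 = 2.89 × 10^6 m³.

V ≈ 2.89 × 10^6 m³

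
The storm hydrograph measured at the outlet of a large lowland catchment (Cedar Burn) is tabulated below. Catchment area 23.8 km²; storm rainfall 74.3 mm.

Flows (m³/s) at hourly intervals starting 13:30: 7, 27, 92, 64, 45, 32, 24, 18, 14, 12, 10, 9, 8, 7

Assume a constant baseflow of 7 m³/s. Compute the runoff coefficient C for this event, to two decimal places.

ΣQ_DR = 271.0 m³/s; V = ΣQ_DR·Δt = 9.756 × 10^5 m³.
Runoff depth d = V / A = 40.99 mm.
C = d / P = 40.99 / 74.3 = 0.55.

C ≈ 0.55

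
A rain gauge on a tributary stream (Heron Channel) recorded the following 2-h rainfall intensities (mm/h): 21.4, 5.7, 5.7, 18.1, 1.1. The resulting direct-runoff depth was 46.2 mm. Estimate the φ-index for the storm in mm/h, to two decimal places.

Only the 2 blocks with intensity above φ contribute runoff: 21.4, 18.1 mm/h.
Σ(I−φ)·Δt = d  ⇒  (21.4+18.1 − 2φ)·2 = 46.2
φ = (39.50 − 46.2/2) / 2 = 8.20 mm/h.

φ ≈ 8.20 mm/h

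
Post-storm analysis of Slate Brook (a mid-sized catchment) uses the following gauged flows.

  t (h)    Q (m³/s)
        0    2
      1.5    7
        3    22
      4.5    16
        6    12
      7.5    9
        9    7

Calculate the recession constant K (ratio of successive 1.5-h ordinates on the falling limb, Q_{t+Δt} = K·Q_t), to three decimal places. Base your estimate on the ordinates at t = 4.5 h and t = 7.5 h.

Using the recession-limb readings at t = 4.5 h and t = 7.5 h: Q falls from 16 to 9 m³/s over 2 intervals.
K = (Q₂/Q₁)^(1/2) = (9/16)^(1/2) = 0.750.

K ≈ 0.750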